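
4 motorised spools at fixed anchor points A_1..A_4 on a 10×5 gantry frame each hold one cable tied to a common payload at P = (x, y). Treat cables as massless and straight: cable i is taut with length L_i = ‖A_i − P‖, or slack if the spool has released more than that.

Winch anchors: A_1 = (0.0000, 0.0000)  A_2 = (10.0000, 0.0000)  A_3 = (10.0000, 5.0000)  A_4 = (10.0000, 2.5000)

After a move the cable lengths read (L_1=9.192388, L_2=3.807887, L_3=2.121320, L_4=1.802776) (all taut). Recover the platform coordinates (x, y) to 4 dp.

circle eqns → linear via eq_j − eq_1; set k_j = A_j·A_j − L_j²
k_1 = 0.0000+0.0000−84.5000 = -84.5000
-20.0000·x + 0.0000·y = k_1−k_2 = -170.0000
-20.0000·x − 10.0000·y = k_1−k_3 = -205.0000
-20.0000·x − 5.0000·y = k_1−k_4 = -187.5000
solve first two rows → x=8.5000, y=3.5000
check cable 4: ‖A_4−P‖² = 3.2500 ≈ L_4² = 3.2500 ✓

(8.5000, 3.5000)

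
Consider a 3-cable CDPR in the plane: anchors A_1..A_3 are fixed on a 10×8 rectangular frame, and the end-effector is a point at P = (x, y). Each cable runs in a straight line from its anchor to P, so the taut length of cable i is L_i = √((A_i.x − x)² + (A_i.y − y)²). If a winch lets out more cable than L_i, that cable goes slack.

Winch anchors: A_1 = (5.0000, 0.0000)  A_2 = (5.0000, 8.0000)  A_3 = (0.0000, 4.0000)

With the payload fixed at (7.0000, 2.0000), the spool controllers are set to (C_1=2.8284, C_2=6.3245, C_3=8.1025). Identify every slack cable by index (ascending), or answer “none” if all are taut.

cable 1: L_1 = ‖A_1−P‖ = 2.8284;  C_1 = 2.8284 → taut
cable 2: L_2 = ‖A_2−P‖ = 6.3246;  C_2 = 6.3245 → taut
cable 3: L_3 = ‖A_3−P‖ = 7.2801;  C_3 = 8.1025 → slack

3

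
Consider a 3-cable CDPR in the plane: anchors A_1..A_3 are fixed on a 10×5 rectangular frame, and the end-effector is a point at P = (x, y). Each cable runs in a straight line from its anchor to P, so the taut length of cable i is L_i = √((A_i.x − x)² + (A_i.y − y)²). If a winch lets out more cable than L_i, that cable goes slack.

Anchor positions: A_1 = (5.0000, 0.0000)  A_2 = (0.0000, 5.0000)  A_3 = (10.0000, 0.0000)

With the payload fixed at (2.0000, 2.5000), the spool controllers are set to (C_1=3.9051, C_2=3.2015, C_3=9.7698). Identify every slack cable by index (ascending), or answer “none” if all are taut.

3

cable 1: L_1 = ‖A_1−P‖ = 3.9051;  C_1 = 3.9051 → taut
cable 2: L_2 = ‖A_2−P‖ = 3.2016;  C_2 = 3.2015 → taut
cable 3: L_3 = ‖A_3−P‖ = 8.3815;  C_3 = 9.7698 → slack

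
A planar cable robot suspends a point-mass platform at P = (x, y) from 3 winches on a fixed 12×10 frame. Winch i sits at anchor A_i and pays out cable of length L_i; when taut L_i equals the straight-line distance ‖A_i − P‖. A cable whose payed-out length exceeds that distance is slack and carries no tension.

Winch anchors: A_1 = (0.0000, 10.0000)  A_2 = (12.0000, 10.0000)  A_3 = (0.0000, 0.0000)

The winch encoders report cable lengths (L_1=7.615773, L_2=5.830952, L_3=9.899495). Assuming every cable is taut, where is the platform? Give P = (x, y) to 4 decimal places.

each cable: (A_i−P)·(A_i−P) = L_i²; let c_i = ‖A_i‖²−L_i²
c_1 = 0.0000+100.0000−58.0000 = 42.0000
row 1: -24.0000x + 0.0000y = -168.0000  (c_2=210.0000)
row 2: 0.0000x + 20.0000y = 140.0000  (c_3=-98.0000)
Cramer on rows 1–2 → x = 7.0000, y = 7.0000

(7.0000, 7.0000)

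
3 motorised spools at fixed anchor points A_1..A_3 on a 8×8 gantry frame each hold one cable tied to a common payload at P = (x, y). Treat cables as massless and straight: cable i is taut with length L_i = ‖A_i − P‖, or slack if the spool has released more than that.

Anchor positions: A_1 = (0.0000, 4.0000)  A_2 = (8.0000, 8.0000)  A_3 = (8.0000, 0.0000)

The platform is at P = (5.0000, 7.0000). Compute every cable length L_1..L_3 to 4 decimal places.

(5.8310, 3.1623, 7.6158)

L_1 = √((0.0000−5.0000)² + (4.0000−7.0000)²) = 5.8310
L_2 = √((8.0000−5.0000)² + (8.0000−7.0000)²) = 3.1623
L_3 = √((8.0000−5.0000)² + (0.0000−7.0000)²) = 7.6158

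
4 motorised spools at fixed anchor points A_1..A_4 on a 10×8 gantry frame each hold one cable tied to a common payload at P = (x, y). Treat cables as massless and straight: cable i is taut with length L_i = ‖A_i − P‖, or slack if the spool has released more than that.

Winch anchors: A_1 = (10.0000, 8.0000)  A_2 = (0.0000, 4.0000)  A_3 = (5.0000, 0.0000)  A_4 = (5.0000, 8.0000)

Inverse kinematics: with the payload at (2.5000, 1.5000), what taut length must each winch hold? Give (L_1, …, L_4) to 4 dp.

(9.9247, 3.5355, 2.9155, 6.9642)

cable 1: Δx=7.5000, Δy=6.5000; L_1 = √(Δx²+Δy²) = 9.9247
cable 2: Δx=-2.5000, Δy=2.5000; L_2 = √(Δx²+Δy²) = 3.5355
cable 3: Δx=2.5000, Δy=-1.5000; L_3 = √(Δx²+Δy²) = 2.9155
cable 4: Δx=2.5000, Δy=6.5000; L_4 = √(Δx²+Δy²) = 6.9642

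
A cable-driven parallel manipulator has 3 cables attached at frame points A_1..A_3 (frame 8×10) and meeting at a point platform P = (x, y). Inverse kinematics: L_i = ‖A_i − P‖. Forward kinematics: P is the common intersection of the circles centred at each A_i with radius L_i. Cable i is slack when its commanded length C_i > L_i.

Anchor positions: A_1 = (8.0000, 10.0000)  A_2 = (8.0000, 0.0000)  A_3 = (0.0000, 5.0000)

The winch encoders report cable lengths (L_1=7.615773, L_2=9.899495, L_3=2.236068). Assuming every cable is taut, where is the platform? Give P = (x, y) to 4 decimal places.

each cable: (A_i−P)·(A_i−P) = L_i²; let c_i = ‖A_i‖²−L_i²
c_1 = 64.0000+100.0000−58.0000 = 106.0000
row 1: 0.0000x + 20.0000y = 140.0000  (c_2=-34.0000)
row 2: 16.0000x + 10.0000y = 86.0000  (c_3=20.0000)
Cramer on rows 1–2 → x = 1.0000, y = 7.0000

(1.0000, 7.0000)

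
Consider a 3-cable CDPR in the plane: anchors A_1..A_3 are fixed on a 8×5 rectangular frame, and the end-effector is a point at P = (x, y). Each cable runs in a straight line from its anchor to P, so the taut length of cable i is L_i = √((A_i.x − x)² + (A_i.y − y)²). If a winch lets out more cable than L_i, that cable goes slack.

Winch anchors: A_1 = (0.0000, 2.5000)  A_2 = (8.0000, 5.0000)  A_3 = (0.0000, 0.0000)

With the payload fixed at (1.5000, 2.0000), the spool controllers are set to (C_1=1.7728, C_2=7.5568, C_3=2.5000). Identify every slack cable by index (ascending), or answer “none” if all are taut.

1, 2

i=1: geometric 1.5811 vs commanded 1.7728 ⇒ slack
i=2: geometric 7.1589 vs commanded 7.5568 ⇒ slack
i=3: geometric 2.5000 vs commanded 2.5000 ⇒ taut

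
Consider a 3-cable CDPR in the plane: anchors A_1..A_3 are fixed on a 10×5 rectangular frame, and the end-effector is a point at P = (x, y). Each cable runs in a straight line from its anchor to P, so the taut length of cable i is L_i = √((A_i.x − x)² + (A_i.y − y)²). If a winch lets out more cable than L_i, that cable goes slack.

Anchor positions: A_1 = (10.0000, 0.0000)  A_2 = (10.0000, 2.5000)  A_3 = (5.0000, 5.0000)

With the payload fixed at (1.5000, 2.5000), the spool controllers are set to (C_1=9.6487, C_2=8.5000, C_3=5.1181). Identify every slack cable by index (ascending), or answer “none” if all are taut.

1, 3

i=1: geometric 8.8600 vs commanded 9.6487 ⇒ slack
i=2: geometric 8.5000 vs commanded 8.5000 ⇒ taut
i=3: geometric 4.3012 vs commanded 5.1181 ⇒ slack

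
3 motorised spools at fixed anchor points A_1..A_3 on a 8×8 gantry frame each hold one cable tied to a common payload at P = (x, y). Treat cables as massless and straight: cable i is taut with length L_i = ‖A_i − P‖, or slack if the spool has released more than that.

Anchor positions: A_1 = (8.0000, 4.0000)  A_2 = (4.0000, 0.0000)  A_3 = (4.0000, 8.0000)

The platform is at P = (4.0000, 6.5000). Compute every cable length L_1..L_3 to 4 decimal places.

cable 1: Δx=4.0000, Δy=-2.5000; L_1 = √(Δx²+Δy²) = 4.7170
cable 2: Δx=0.0000, Δy=-6.5000; L_2 = √(Δx²+Δy²) = 6.5000
cable 3: Δx=0.0000, Δy=1.5000; L_3 = √(Δx²+Δy²) = 1.5000

(4.7170, 6.5000, 1.5000)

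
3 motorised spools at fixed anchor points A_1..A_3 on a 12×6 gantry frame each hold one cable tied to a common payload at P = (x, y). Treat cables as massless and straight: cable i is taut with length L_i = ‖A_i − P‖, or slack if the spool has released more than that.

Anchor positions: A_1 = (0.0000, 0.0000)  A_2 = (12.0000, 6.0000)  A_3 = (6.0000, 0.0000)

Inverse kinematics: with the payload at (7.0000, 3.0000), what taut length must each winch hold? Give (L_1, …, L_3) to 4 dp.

cable 1: Δx=-7.0000, Δy=-3.0000; L_1 = √(Δx²+Δy²) = 7.6158
cable 2: Δx=5.0000, Δy=3.0000; L_2 = √(Δx²+Δy²) = 5.8310
cable 3: Δx=-1.0000, Δy=-3.0000; L_3 = √(Δx²+Δy²) = 3.1623

(7.6158, 5.8310, 3.1623)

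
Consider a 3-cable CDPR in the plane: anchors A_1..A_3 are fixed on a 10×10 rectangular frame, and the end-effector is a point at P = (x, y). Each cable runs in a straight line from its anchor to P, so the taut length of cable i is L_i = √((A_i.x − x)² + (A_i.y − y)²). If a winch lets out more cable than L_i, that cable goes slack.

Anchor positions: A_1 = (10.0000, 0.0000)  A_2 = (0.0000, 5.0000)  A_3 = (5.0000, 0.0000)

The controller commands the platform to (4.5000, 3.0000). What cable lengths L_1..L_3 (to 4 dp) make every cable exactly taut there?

(6.2650, 4.9244, 3.0414)

L_1 = √((10.0000−4.5000)² + (0.0000−3.0000)²) = 6.2650
L_2 = √((0.0000−4.5000)² + (5.0000−3.0000)²) = 4.9244
L_3 = √((5.0000−4.5000)² + (0.0000−3.0000)²) = 3.0414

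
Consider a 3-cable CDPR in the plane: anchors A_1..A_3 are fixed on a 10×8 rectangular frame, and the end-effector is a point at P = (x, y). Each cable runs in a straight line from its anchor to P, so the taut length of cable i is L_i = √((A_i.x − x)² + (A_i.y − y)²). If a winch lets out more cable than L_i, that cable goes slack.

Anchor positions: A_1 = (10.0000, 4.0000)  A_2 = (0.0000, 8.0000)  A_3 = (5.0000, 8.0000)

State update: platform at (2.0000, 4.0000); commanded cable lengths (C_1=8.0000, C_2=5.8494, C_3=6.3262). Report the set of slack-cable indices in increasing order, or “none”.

i=1: geometric 8.0000 vs commanded 8.0000 ⇒ taut
i=2: geometric 4.4721 vs commanded 5.8494 ⇒ slack
i=3: geometric 5.0000 vs commanded 6.3262 ⇒ slack

2, 3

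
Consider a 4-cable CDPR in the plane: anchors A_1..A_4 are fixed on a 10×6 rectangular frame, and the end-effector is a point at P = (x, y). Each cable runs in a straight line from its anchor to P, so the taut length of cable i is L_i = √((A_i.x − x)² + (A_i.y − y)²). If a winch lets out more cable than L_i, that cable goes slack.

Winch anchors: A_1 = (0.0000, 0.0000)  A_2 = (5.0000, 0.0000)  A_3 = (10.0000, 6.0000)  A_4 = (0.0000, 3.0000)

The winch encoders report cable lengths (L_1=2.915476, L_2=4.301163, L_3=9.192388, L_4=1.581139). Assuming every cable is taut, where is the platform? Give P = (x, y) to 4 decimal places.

(1.5000, 2.5000)

circle eqns → linear via eq_j − eq_1; set q_j = A_j·A_j − L_j²
q_1 = 0.0000+0.0000−8.5000 = -8.5000
-10.0000·x + 0.0000·y = q_1−q_2 = -15.0000
-20.0000·x − 12.0000·y = q_1−q_3 = -60.0000
0.0000·x − 6.0000·y = q_1−q_4 = -15.0000
solve first two rows → x=1.5000, y=2.5000
check cable 4: ‖A_4−P‖² = 2.5000 ≈ L_4² = 2.5000 ✓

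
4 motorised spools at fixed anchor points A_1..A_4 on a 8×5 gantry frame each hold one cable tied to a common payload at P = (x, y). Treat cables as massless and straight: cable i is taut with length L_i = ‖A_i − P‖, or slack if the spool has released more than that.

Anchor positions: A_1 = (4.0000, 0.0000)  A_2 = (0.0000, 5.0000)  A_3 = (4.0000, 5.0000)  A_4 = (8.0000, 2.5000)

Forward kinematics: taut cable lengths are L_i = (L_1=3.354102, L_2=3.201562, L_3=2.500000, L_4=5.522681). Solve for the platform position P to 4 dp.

expand ‖A_i−P‖²=L_i² and subtract eq 1 (c_i ≔ ‖A_i‖²−L_i²)
c_1 = 16.0000+0.0000−11.2500 = 4.7500
eq1−eq2 → [8.0000  -10.0000]·P = -10.0000
eq1−eq3 → [0.0000  -10.0000]·P = -30.0000
eq1−eq4 → [-8.0000  -5.0000]·P = -35.0000
2×2 solve → P = (2.5000, 3.0000)
check cable 4: ‖A_4−P‖² = 30.5000 ≈ L_4² = 30.5000 ✓

(2.5000, 3.0000)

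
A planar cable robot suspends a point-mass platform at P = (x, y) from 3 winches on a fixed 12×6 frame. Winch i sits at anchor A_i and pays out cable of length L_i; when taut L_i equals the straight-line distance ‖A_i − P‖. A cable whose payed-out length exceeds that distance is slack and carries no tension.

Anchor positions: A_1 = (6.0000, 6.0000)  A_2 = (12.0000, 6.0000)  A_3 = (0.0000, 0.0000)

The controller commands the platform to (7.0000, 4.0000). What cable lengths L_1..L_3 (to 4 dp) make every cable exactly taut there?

(2.2361, 5.3852, 8.0623)

L_1: Δ = A_1−P = (-1.0000, 2.0000) → ‖Δ‖ = √5.0000 = 2.2361
L_2: Δ = A_2−P = (5.0000, 2.0000) → ‖Δ‖ = √29.0000 = 5.3852
L_3: Δ = A_3−P = (-7.0000, -4.0000) → ‖Δ‖ = √65.0000 = 8.0623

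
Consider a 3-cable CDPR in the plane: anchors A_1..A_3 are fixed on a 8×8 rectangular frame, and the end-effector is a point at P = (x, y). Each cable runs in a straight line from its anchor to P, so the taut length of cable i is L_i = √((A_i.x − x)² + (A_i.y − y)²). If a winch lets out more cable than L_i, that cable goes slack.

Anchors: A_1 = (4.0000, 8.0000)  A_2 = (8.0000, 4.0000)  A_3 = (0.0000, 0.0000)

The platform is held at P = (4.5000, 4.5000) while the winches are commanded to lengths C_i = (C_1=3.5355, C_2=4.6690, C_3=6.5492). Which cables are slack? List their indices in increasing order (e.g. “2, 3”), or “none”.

i=1: geometric 3.5355 vs commanded 3.5355 ⇒ taut
i=2: geometric 3.5355 vs commanded 4.6690 ⇒ slack
i=3: geometric 6.3640 vs commanded 6.5492 ⇒ slack

2, 3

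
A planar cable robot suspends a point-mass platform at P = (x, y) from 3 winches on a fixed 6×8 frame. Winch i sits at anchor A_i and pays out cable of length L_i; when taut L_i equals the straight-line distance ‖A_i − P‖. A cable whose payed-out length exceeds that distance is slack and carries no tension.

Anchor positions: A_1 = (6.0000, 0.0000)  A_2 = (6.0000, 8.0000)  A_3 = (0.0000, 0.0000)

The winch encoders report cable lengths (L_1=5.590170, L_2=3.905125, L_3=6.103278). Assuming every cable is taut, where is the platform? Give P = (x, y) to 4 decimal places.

(3.5000, 5.0000)

each cable: (A_i−P)·(A_i−P) = L_i²; let c_i = ‖A_i‖²−L_i²
c_1 = 36.0000+0.0000−31.2500 = 4.7500
row 1: 0.0000x − 16.0000y = -80.0000  (c_2=84.7500)
row 2: 12.0000x + 0.0000y = 42.0000  (c_3=-37.2500)
Cramer on rows 1–2 → x = 3.5000, y = 5.0000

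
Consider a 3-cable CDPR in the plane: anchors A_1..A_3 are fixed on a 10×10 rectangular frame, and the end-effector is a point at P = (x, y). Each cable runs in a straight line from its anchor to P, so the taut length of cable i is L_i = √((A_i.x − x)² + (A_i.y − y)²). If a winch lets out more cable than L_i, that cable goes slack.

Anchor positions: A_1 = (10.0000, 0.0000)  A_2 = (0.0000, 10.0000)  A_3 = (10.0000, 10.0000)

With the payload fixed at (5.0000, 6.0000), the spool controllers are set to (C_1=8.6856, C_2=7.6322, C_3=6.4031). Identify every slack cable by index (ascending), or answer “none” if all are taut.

i=1: geometric 7.8102 vs commanded 8.6856 ⇒ slack
i=2: geometric 6.4031 vs commanded 7.6322 ⇒ slack
i=3: geometric 6.4031 vs commanded 6.4031 ⇒ taut

1, 2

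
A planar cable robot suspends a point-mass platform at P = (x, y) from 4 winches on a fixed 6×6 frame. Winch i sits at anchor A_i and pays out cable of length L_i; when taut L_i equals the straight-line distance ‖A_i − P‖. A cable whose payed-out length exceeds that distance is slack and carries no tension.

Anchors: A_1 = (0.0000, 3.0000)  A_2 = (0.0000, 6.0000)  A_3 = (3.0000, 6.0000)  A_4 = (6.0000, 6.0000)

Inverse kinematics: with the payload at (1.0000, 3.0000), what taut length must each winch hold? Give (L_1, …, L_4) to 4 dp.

(1.0000, 3.1623, 3.6056, 5.8310)

L_1 = √((0.0000−1.0000)² + (3.0000−3.0000)²) = 1.0000
L_2 = √((0.0000−1.0000)² + (6.0000−3.0000)²) = 3.1623
L_3 = √((3.0000−1.0000)² + (6.0000−3.0000)²) = 3.6056
L_4 = √((6.0000−1.0000)² + (6.0000−3.0000)²) = 5.8310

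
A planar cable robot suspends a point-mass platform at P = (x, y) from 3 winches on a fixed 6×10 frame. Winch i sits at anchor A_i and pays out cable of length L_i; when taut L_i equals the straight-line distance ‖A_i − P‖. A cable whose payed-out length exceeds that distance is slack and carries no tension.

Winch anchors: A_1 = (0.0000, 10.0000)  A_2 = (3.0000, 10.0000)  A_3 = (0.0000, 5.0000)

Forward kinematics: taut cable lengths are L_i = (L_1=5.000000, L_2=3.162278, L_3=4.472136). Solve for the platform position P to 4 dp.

(4.0000, 7.0000)

expand ‖A_i−P‖²=L_i² and subtract eq 1 (q_i ≔ ‖A_i‖²−L_i²)
q_1 = 0.0000+100.0000−25.0000 = 75.0000
eq1−eq2 → [-6.0000  0.0000]·P = -24.0000
eq1−eq3 → [0.0000  10.0000]·P = 70.0000
2×2 solve → P = (4.0000, 7.0000)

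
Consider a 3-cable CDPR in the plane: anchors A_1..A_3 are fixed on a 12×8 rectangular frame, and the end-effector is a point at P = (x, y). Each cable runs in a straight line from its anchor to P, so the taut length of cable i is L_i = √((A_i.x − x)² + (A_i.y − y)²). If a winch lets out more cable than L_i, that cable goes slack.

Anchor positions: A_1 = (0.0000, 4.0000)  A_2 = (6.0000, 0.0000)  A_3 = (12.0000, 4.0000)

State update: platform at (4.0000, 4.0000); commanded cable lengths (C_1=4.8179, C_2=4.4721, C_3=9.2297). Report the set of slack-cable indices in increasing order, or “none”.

cable 1: √((-4.0000)²+(0.0000)²)=4.0000, C_1=4.8179: slack
cable 2: √((2.0000)²+(-4.0000)²)=4.4721, C_2=4.4721: taut
cable 3: √((8.0000)²+(0.0000)²)=8.0000, C_3=9.2297: slack

1, 3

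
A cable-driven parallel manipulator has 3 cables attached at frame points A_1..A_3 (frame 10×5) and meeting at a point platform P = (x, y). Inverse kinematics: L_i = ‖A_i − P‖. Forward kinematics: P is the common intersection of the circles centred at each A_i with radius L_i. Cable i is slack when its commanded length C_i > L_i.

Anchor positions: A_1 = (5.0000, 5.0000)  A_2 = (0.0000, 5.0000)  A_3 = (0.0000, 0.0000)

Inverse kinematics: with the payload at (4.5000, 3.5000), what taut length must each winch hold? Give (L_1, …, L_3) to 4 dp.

cable 1: Δx=0.5000, Δy=1.5000; L_1 = √(Δx²+Δy²) = 1.5811
cable 2: Δx=-4.5000, Δy=1.5000; L_2 = √(Δx²+Δy²) = 4.7434
cable 3: Δx=-4.5000, Δy=-3.5000; L_3 = √(Δx²+Δy²) = 5.7009

(1.5811, 4.7434, 5.7009)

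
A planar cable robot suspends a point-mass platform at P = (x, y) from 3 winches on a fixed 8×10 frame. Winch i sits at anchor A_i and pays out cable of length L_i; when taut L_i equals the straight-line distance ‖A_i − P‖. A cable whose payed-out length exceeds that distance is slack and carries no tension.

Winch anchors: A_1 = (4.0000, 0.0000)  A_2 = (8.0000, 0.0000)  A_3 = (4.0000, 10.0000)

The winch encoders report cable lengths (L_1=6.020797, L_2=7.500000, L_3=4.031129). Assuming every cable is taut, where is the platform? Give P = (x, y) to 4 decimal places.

expand ‖A_i−P‖²=L_i² and subtract eq 1 (k_i ≔ ‖A_i‖²−L_i²)
k_1 = 16.0000+0.0000−36.2500 = -20.2500
eq1−eq2 → [-8.0000  0.0000]·P = -28.0000
eq1−eq3 → [0.0000  -20.0000]·P = -120.0000
2×2 solve → P = (3.5000, 6.0000)

(3.5000, 6.0000)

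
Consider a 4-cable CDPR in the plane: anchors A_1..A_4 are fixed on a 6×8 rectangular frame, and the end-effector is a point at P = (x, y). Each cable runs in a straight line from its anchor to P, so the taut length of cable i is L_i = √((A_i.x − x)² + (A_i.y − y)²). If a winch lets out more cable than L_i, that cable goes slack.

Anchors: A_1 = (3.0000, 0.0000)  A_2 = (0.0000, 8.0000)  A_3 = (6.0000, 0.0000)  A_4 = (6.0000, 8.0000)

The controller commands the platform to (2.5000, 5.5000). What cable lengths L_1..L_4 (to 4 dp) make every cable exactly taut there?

(5.5227, 3.5355, 6.5192, 4.3012)

L_1 = √((3.0000−2.5000)² + (0.0000−5.5000)²) = 5.5227
L_2 = √((0.0000−2.5000)² + (8.0000−5.5000)²) = 3.5355
L_3 = √((6.0000−2.5000)² + (0.0000−5.5000)²) = 6.5192
L_4 = √((6.0000−2.5000)² + (8.0000−5.5000)²) = 4.3012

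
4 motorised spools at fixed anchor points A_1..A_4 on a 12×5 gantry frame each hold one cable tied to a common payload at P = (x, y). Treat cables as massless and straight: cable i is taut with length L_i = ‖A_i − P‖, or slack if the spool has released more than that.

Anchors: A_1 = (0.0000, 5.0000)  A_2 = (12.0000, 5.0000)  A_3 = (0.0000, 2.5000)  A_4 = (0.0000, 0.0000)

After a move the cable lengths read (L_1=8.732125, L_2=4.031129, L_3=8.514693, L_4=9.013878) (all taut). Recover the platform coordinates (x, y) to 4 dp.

(8.5000, 3.0000)

circle eqns → linear via eq_j − eq_1; set q_j = A_j·A_j − L_j²
q_1 = 0.0000+25.0000−76.2500 = -51.2500
-24.0000·x + 0.0000·y = q_1−q_2 = -204.0000
0.0000·x + 5.0000·y = q_1−q_3 = 15.0000
0.0000·x + 10.0000·y = q_1−q_4 = 30.0000
solve first two rows → x=8.5000, y=3.0000
check cable 4: ‖A_4−P‖² = 81.2500 ≈ L_4² = 81.2500 ✓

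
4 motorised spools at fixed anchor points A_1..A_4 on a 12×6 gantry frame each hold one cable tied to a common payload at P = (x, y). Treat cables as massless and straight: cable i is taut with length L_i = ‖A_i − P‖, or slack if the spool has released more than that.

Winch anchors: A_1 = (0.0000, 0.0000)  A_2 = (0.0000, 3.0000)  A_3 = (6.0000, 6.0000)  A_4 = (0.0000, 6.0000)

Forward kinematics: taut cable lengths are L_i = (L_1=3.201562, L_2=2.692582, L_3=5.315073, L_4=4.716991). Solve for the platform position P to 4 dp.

circle eqns → linear via eq_j − eq_1; set q_j = A_j·A_j − L_j²
q_1 = 0.0000+0.0000−10.2500 = -10.2500
0.0000·x − 6.0000·y = q_1−q_2 = -12.0000
-12.0000·x − 12.0000·y = q_1−q_3 = -54.0000
0.0000·x − 12.0000·y = q_1−q_4 = -24.0000
solve first two rows → x=2.5000, y=2.0000
check cable 4: ‖A_4−P‖² = 22.2500 ≈ L_4² = 22.2500 ✓

(2.5000, 2.0000)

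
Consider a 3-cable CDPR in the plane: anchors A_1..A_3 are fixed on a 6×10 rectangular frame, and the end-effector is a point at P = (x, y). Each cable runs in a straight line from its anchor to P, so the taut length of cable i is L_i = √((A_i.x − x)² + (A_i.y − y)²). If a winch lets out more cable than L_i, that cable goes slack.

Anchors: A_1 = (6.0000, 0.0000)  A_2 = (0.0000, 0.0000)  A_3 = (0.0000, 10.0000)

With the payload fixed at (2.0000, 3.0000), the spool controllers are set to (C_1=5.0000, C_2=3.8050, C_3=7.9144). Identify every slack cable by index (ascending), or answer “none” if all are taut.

cable 1: L_1 = ‖A_1−P‖ = 5.0000;  C_1 = 5.0000 → taut
cable 2: L_2 = ‖A_2−P‖ = 3.6056;  C_2 = 3.8050 → slack
cable 3: L_3 = ‖A_3−P‖ = 7.2801;  C_3 = 7.9144 → slack

2, 3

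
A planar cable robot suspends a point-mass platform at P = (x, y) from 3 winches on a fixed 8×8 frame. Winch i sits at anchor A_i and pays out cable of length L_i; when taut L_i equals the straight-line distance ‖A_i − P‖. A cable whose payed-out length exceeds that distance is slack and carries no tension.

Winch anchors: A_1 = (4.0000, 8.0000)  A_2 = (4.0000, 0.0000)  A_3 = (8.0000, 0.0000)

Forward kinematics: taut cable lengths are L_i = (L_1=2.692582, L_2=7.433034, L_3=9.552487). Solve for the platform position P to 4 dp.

(1.5000, 7.0000)

expand ‖A_i−P‖²=L_i² and subtract eq 1 (c_i ≔ ‖A_i‖²−L_i²)
c_1 = 16.0000+64.0000−7.2500 = 72.7500
eq1−eq2 → [0.0000  16.0000]·P = 112.0000
eq1−eq3 → [-8.0000  16.0000]·P = 100.0000
2×2 solve → P = (1.5000, 7.0000)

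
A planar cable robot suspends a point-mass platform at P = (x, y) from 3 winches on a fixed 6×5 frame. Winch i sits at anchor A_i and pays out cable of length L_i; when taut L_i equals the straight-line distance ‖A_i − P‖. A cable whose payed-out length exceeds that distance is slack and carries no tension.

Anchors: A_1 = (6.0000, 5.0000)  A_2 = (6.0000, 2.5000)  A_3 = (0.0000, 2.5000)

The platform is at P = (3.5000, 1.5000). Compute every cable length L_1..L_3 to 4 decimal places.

(4.3012, 2.6926, 3.6401)

L_1 = √((6.0000−3.5000)² + (5.0000−1.5000)²) = 4.3012
L_2 = √((6.0000−3.5000)² + (2.5000−1.5000)²) = 2.6926
L_3 = √((0.0000−3.5000)² + (2.5000−1.5000)²) = 3.6401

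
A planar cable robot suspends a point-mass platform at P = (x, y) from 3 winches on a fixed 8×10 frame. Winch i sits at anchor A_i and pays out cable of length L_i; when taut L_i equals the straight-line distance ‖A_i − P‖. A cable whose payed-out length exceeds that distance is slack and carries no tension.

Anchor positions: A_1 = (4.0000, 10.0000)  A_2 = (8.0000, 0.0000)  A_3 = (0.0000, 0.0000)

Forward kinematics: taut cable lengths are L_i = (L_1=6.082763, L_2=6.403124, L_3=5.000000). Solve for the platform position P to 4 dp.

circle eqns → linear via eq_j − eq_1; set c_j = A_j·A_j − L_j²
c_1 = 16.0000+100.0000−37.0000 = 79.0000
-8.0000·x + 20.0000·y = c_1−c_2 = 56.0000
8.0000·x + 20.0000·y = c_1−c_3 = 104.0000
solve first two rows → x=3.0000, y=4.0000

(3.0000, 4.0000)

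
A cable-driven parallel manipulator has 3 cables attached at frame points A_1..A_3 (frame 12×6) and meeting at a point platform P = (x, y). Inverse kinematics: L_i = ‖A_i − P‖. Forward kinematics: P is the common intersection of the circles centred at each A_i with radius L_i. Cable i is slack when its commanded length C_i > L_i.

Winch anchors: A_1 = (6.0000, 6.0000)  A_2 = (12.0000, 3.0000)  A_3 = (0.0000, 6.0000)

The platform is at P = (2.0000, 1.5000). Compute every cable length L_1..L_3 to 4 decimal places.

L_1: Δ = A_1−P = (4.0000, 4.5000) → ‖Δ‖ = √36.2500 = 6.0208
L_2: Δ = A_2−P = (10.0000, 1.5000) → ‖Δ‖ = √102.2500 = 10.1119
L_3: Δ = A_3−P = (-2.0000, 4.5000) → ‖Δ‖ = √24.2500 = 4.9244

(6.0208, 10.1119, 4.9244)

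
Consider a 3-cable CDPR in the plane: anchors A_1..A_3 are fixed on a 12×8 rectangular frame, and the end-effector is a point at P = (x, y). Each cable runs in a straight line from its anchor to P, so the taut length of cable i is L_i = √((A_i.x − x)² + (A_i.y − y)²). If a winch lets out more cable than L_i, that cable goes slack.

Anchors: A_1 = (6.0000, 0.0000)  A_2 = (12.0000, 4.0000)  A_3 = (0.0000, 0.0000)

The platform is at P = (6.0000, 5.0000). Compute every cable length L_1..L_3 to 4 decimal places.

(5.0000, 6.0828, 7.8102)

L_1 = √((6.0000−6.0000)² + (0.0000−5.0000)²) = 5.0000
L_2 = √((12.0000−6.0000)² + (4.0000−5.0000)²) = 6.0828
L_3 = √((0.0000−6.0000)² + (0.0000−5.0000)²) = 7.8102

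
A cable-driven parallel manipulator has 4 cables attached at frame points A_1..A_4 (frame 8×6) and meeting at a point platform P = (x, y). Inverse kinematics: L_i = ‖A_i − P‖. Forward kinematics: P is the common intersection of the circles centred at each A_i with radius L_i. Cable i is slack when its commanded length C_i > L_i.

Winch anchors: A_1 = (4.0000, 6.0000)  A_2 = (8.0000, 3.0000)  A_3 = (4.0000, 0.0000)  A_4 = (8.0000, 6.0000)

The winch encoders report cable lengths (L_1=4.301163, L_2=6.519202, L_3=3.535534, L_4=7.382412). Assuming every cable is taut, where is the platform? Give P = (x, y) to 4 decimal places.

expand ‖A_i−P‖²=L_i² and subtract eq 1 (k_i ≔ ‖A_i‖²−L_i²)
k_1 = 16.0000+36.0000−18.5000 = 33.5000
eq1−eq2 → [-8.0000  6.0000]·P = 3.0000
eq1−eq3 → [0.0000  12.0000]·P = 30.0000
eq1−eq4 → [-8.0000  0.0000]·P = -12.0000
2×2 solve → P = (1.5000, 2.5000)
check cable 4: ‖A_4−P‖² = 54.5000 ≈ L_4² = 54.5000 ✓

(1.5000, 2.5000)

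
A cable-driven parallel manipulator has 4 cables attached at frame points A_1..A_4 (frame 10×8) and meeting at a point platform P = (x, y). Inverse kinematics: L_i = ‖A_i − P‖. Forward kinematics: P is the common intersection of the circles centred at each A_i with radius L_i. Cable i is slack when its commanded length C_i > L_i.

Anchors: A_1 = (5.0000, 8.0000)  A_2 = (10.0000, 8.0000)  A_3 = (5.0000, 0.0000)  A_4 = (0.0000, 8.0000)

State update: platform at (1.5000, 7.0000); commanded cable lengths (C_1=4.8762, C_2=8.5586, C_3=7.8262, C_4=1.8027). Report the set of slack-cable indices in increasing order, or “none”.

cable 1: √((3.5000)²+(1.0000)²)=3.6401, C_1=4.8762: slack
cable 2: √((8.5000)²+(1.0000)²)=8.5586, C_2=8.5586: taut
cable 3: √((3.5000)²+(-7.0000)²)=7.8262, C_3=7.8262: taut
cable 4: √((-1.5000)²+(1.0000)²)=1.8028, C_4=1.8027: taut

1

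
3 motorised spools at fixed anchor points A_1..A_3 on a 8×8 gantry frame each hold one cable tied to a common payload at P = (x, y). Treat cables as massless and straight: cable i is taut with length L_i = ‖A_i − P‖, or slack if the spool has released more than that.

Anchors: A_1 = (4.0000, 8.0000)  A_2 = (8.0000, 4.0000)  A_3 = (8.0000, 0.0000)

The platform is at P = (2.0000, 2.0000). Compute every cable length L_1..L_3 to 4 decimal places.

L_1: Δ = A_1−P = (2.0000, 6.0000) → ‖Δ‖ = √40.0000 = 6.3246
L_2: Δ = A_2−P = (6.0000, 2.0000) → ‖Δ‖ = √40.0000 = 6.3246
L_3: Δ = A_3−P = (6.0000, -2.0000) → ‖Δ‖ = √40.0000 = 6.3246

(6.3246, 6.3246, 6.3246)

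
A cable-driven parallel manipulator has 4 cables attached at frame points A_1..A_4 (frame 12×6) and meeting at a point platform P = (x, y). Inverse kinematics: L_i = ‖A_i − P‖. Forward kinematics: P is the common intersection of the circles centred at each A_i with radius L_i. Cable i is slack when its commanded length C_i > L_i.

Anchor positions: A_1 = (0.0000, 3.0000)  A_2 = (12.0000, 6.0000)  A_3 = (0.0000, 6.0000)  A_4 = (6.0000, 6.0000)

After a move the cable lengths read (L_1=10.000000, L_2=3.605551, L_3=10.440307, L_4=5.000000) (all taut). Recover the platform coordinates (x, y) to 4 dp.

(10.0000, 3.0000)

circle eqns → linear via eq_j − eq_1; set q_j = A_j·A_j − L_j²
q_1 = 0.0000+9.0000−100.0000 = -91.0000
-24.0000·x − 6.0000·y = q_1−q_2 = -258.0000
0.0000·x − 6.0000·y = q_1−q_3 = -18.0000
-12.0000·x − 6.0000·y = q_1−q_4 = -138.0000
solve first two rows → x=10.0000, y=3.0000
check cable 4: ‖A_4−P‖² = 25.0000 ≈ L_4² = 25.0000 ✓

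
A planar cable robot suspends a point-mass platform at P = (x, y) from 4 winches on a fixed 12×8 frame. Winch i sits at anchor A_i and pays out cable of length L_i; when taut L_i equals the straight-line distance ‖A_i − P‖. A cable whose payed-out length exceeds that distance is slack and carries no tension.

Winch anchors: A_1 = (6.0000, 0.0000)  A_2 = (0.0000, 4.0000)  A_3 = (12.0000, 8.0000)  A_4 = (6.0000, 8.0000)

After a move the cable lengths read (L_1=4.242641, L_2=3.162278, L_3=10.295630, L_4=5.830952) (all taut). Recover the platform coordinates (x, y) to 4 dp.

(3.0000, 3.0000)

circle eqns → linear via eq_j − eq_1; set q_j = A_j·A_j − L_j²
q_1 = 36.0000+0.0000−18.0000 = 18.0000
12.0000·x − 8.0000·y = q_1−q_2 = 12.0000
-12.0000·x − 16.0000·y = q_1−q_3 = -84.0000
0.0000·x − 16.0000·y = q_1−q_4 = -48.0000
solve first two rows → x=3.0000, y=3.0000
check cable 4: ‖A_4−P‖² = 34.0000 ≈ L_4² = 34.0000 ✓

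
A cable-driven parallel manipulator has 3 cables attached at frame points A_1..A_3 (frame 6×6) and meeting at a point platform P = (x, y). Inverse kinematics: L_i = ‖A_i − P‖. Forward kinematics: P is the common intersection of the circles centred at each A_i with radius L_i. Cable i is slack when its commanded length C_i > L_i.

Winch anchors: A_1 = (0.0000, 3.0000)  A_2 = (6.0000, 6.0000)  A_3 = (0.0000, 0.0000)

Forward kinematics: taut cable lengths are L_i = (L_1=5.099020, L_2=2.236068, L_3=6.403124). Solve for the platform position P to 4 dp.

expand ‖A_i−P‖²=L_i² and subtract eq 1 (k_i ≔ ‖A_i‖²−L_i²)
k_1 = 0.0000+9.0000−26.0000 = -17.0000
eq1−eq2 → [-12.0000  -6.0000]·P = -84.0000
eq1−eq3 → [0.0000  6.0000]·P = 24.0000
2×2 solve → P = (5.0000, 4.0000)

(5.0000, 4.0000)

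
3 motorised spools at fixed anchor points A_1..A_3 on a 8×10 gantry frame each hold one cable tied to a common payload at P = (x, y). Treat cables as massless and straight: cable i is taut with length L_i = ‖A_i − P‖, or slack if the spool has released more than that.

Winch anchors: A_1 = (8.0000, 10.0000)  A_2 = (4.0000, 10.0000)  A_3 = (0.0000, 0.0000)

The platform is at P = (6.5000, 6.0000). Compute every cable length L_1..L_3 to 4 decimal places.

cable 1: Δx=1.5000, Δy=4.0000; L_1 = √(Δx²+Δy²) = 4.2720
cable 2: Δx=-2.5000, Δy=4.0000; L_2 = √(Δx²+Δy²) = 4.7170
cable 3: Δx=-6.5000, Δy=-6.0000; L_3 = √(Δx²+Δy²) = 8.8459

(4.2720, 4.7170, 8.8459)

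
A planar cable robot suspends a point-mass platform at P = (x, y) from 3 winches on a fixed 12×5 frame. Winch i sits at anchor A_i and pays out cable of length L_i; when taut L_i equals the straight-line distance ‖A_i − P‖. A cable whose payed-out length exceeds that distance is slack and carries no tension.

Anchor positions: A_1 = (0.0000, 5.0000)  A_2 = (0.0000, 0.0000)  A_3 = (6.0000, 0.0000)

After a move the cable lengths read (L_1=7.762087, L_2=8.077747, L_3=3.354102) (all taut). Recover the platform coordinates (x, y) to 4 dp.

expand ‖A_i−P‖²=L_i² and subtract eq 1 (c_i ≔ ‖A_i‖²−L_i²)
c_1 = 0.0000+25.0000−60.2500 = -35.2500
eq1−eq2 → [0.0000  10.0000]·P = 30.0000
eq1−eq3 → [-12.0000  10.0000]·P = -60.0000
2×2 solve → P = (7.5000, 3.0000)

(7.5000, 3.0000)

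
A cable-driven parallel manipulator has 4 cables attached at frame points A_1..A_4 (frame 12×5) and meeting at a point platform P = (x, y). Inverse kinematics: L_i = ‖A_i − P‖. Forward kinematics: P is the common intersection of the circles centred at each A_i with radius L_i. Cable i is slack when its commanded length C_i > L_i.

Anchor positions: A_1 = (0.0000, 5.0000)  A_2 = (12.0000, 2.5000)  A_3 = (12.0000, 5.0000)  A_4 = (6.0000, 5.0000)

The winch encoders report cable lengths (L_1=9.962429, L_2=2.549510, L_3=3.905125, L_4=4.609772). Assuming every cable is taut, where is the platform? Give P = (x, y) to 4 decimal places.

expand ‖A_i−P‖²=L_i² and subtract eq 1 (q_i ≔ ‖A_i‖²−L_i²)
q_1 = 0.0000+25.0000−99.2500 = -74.2500
eq1−eq2 → [-24.0000  5.0000]·P = -218.0000
eq1−eq3 → [-24.0000  0.0000]·P = -228.0000
eq1−eq4 → [-12.0000  0.0000]·P = -114.0000
2×2 solve → P = (9.5000, 2.0000)
check cable 4: ‖A_4−P‖² = 21.2500 ≈ L_4² = 21.2500 ✓

(9.5000, 2.0000)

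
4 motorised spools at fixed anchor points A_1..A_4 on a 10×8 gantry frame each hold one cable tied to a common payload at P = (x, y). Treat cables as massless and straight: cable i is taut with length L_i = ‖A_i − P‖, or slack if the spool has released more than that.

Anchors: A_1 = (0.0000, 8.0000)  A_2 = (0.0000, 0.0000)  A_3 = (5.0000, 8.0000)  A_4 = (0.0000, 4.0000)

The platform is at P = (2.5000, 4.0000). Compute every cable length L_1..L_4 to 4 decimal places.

(4.7170, 4.7170, 4.7170, 2.5000)

cable 1: Δx=-2.5000, Δy=4.0000; L_1 = √(Δx²+Δy²) = 4.7170
cable 2: Δx=-2.5000, Δy=-4.0000; L_2 = √(Δx²+Δy²) = 4.7170
cable 3: Δx=2.5000, Δy=4.0000; L_3 = √(Δx²+Δy²) = 4.7170
cable 4: Δx=-2.5000, Δy=0.0000; L_4 = √(Δx²+Δy²) = 2.5000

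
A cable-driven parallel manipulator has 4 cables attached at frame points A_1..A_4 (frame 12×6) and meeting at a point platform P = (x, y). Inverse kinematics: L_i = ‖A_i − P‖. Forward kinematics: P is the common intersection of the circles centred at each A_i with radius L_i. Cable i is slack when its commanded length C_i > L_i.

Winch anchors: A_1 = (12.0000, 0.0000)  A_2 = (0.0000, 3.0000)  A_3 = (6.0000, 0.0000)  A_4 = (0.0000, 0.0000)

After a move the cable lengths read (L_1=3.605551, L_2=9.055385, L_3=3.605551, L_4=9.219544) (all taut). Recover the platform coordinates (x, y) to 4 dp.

expand ‖A_i−P‖²=L_i² and subtract eq 1 (k_i ≔ ‖A_i‖²−L_i²)
k_1 = 144.0000+0.0000−13.0000 = 131.0000
eq1−eq2 → [24.0000  -6.0000]·P = 204.0000
eq1−eq3 → [12.0000  0.0000]·P = 108.0000
eq1−eq4 → [24.0000  0.0000]·P = 216.0000
2×2 solve → P = (9.0000, 2.0000)
check cable 4: ‖A_4−P‖² = 85.0000 ≈ L_4² = 85.0000 ✓

(9.0000, 2.0000)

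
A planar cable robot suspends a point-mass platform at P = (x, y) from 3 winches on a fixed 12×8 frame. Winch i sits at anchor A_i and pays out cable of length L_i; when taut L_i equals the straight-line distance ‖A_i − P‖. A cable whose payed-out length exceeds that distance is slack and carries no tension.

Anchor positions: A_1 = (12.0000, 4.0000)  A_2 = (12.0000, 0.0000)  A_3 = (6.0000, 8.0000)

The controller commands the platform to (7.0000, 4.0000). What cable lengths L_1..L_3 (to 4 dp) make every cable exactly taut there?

(5.0000, 6.4031, 4.1231)

L_1 = √((12.0000−7.0000)² + (4.0000−4.0000)²) = 5.0000
L_2 = √((12.0000−7.0000)² + (0.0000−4.0000)²) = 6.4031
L_3 = √((6.0000−7.0000)² + (8.0000−4.0000)²) = 4.1231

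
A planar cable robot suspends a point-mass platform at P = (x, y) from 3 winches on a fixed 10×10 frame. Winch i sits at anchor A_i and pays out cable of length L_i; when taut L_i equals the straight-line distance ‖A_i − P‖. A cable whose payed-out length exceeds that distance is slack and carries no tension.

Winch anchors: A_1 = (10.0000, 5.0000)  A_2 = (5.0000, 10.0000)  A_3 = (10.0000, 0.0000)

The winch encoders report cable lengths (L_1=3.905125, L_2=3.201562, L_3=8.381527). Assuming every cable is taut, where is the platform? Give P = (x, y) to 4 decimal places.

(7.5000, 8.0000)

circle eqns → linear via eq_j − eq_1; set c_j = A_j·A_j − L_j²
c_1 = 100.0000+25.0000−15.2500 = 109.7500
10.0000·x − 10.0000·y = c_1−c_2 = -5.0000
0.0000·x + 10.0000·y = c_1−c_3 = 80.0000
solve first two rows → x=7.5000, y=8.0000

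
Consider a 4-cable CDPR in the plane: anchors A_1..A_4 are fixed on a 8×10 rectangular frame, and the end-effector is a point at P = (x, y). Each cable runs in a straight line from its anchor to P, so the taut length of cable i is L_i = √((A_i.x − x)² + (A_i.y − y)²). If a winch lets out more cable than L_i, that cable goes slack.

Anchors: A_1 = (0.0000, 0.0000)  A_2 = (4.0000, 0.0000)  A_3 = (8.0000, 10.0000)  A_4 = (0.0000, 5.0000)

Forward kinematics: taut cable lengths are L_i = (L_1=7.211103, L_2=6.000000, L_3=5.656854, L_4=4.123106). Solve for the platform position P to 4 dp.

circle eqns → linear via eq_j − eq_1; set q_j = A_j·A_j − L_j²
q_1 = 0.0000+0.0000−52.0000 = -52.0000
-8.0000·x + 0.0000·y = q_1−q_2 = -32.0000
-16.0000·x − 20.0000·y = q_1−q_3 = -184.0000
0.0000·x − 10.0000·y = q_1−q_4 = -60.0000
solve first two rows → x=4.0000, y=6.0000
check cable 4: ‖A_4−P‖² = 17.0000 ≈ L_4² = 17.0000 ✓

(4.0000, 6.0000)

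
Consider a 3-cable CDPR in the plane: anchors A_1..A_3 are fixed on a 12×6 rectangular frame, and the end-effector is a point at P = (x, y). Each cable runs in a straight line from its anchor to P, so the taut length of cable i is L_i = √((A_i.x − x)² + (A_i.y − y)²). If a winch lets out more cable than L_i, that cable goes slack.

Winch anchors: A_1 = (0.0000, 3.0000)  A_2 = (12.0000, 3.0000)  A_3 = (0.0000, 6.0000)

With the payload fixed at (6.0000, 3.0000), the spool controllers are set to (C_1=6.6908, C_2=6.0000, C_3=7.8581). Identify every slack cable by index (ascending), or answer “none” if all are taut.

1, 3

cable 1: L_1 = ‖A_1−P‖ = 6.0000;  C_1 = 6.6908 → slack
cable 2: L_2 = ‖A_2−P‖ = 6.0000;  C_2 = 6.0000 → taut
cable 3: L_3 = ‖A_3−P‖ = 6.7082;  C_3 = 7.8581 → slack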